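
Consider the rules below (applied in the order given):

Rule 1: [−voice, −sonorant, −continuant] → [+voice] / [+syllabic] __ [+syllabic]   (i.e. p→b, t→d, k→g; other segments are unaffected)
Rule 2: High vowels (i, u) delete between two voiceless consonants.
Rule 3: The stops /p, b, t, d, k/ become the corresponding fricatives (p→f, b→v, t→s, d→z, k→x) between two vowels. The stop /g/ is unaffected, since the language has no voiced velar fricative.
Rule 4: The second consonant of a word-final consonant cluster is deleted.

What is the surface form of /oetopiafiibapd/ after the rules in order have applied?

Rule 1 (intervocalic voicing): /t/ is a voiceless stop between vowels /e/ and /o/, so it voices to [d]. /p/ is a voiceless stop between vowels /o/ and /i/, so it voices to [b]. /oetopiafiibapd/ → oedobiafiibapd.
Rule 2 (high vowel syncope): no segment meets the environment; /oedobiafiibapd/ is unchanged.
Rule 3 (intervocalic spirantization): /d/ is a stop between vowels /e/ and /o/, so it spirantizes to the fricative [z]. /b/ is a stop between vowels /o/ and /i/, so it spirantizes to the fricative [v]. /b/ is a stop between vowels /i/ and /a/, so it spirantizes to the fricative [v]. /oedobiafiibapd/ → oezoviafiivapd.
Rule 4 (final cluster simplification): /d/ is the second consonant of a word-final cluster /pd/, so it deletes. /oezoviafiivapd/ → oezoviafiivap.

oezoviafiivap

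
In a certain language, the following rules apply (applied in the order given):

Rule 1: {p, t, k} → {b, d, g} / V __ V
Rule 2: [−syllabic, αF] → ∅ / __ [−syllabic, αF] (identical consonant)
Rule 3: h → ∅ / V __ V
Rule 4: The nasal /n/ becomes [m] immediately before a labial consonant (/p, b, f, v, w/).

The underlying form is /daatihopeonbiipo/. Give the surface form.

Rule 1 (intervocalic voicing): /t/ is a voiceless stop between vowels /a/ and /i/, so it voices to [d]. /p/ is a voiceless stop between vowels /o/ and /e/, so it voices to [b]. /p/ is a voiceless stop between vowels /i/ and /o/, so it voices to [b]. /daatihopeonbiipo/ → daadihobeonbiibo.
Rule 2 (degemination): no segment meets the environment; /daadihobeonbiibo/ is unchanged.
Rule 3 (intervocalic h-deletion): /h/ occurs between vowels /i/ and /o/, so it deletes. /daadihobeonbiibo/ → daadiobeonbiibo.
Rule 4 (nasal place assimilation): /n/ precedes the labial consonant /b/, so it assimilates in place to [m]. /daadiobeonbiibo/ → daadiobeombiibo.

daadiobeombiibo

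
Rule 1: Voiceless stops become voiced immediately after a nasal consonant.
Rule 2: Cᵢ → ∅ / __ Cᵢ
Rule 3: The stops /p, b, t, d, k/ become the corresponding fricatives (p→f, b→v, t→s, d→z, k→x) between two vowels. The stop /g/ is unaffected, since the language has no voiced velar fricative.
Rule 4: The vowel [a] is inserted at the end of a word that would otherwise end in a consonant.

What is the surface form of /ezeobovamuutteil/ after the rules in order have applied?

ezeovovamuuseila

Rule 1 (post-nasal voicing): no segment meets the environment; /ezeobovamuutteil/ is unchanged.
Rule 2 (degemination): /tt/ is a geminate; the first /t/ deletes. /ezeobovamuutteil/ → ezeobovamuuteil.
Rule 3 (intervocalic spirantization): /b/ is a stop between vowels /o/ and /o/, so it spirantizes to the fricative [v]. /t/ is a stop between vowels /u/ and /e/, so it spirantizes to the fricative [s]. /ezeobovamuuteil/ → ezeovovamuuseil.
Rule 4 (final a-epenthesis): the form ends in the consonant /l/, so [a] is inserted word-finally. /ezeovovamuuseil/ → ezeovovamuuseila.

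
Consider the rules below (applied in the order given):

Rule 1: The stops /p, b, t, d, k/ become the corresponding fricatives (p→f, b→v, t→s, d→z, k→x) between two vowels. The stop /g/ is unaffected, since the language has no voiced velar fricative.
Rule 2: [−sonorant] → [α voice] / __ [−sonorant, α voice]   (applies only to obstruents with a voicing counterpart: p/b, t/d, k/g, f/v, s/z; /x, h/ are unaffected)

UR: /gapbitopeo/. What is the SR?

Rule 1 (intervocalic spirantization): /t/ is a stop between vowels /i/ and /o/, so it spirantizes to the fricative [s]. /p/ is a stop between vowels /o/ and /e/, so it spirantizes to the fricative [f]. /gapbitopeo/ → gapbisofeo.
Rule 2 (regressive voicing assimilation): /p/ precedes the voiced obstruent /b/, so it voices to [b] by assimilation. /gapbisofeo/ → gabbisofeo.

gabbisofeo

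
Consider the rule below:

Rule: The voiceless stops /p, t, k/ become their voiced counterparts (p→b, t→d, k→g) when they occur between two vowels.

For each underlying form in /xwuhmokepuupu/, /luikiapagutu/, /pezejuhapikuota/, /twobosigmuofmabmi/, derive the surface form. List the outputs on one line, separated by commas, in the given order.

/xwuhmokepuupu/: /k/ is a voiceless stop between vowels /o/ and /e/, so it voices to [g]. /p/ is a voiceless stop between vowels /e/ and /u/, so it voices to [b]. /p/ is a voiceless stop between vowels /u/ and /u/, so it voices to [b]. → [xwuhmogebuubu].
/luikiapagutu/: /k/ is a voiceless stop between vowels /i/ and /i/, so it voices to [g]. /p/ is a voiceless stop between vowels /a/ and /a/, so it voices to [b]. /t/ is a voiceless stop between vowels /u/ and /u/, so it voices to [d]. → [luigiabagudu].
/pezejuhapikuota/: /p/ is a voiceless stop between vowels /a/ and /i/, so it voices to [b]. /k/ is a voiceless stop between vowels /i/ and /u/, so it voices to [g]. /t/ is a voiceless stop between vowels /o/ and /a/, so it voices to [d]. → [pezejuhabiguoda].
/twobosigmuofmabmi/: the rule's environment is not met; surfaces unchanged as [twobosigmuofmabmi].

xwuhmogebuubu, luigiabagudu, pezejuhabiguoda, twobosigmuofmabmi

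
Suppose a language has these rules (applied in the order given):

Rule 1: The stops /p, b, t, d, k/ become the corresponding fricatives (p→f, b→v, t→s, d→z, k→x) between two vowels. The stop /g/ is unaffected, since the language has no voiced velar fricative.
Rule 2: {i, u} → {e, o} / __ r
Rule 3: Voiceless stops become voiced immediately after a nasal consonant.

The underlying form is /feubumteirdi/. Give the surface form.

feuvumdeerdi

Rule 1 (intervocalic spirantization): /b/ is a stop between vowels /u/ and /u/, so it spirantizes to the fricative [v]. /feubumteirdi/ → feuvumteirdi.
Rule 2 (pre-rhotic lowering): /i/ is a high vowel immediately before /r/, so it lowers to [e]. /feuvumteirdi/ → feuvumteerdi.
Rule 3 (post-nasal voicing): /t/ is a voiceless stop immediately after the nasal /m/, so it voices to [d]. /feuvumteerdi/ → feuvumdeerdi.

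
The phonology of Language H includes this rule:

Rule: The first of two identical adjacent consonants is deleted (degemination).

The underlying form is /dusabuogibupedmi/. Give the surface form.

No segment of /dusabuogibupedmi/ meets the structural description of the rule, so the form surfaces unchanged.

dusabuogibupedmi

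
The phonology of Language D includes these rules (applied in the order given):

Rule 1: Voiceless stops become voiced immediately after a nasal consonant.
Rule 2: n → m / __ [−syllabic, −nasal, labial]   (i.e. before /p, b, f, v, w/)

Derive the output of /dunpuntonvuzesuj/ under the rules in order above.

dumbundomvuzesuj

Rule 1 (post-nasal voicing): /p/ is a voiceless stop immediately after the nasal /n/, so it voices to [b]. /t/ is a voiceless stop immediately after the nasal /n/, so it voices to [d]. /dunpuntonvuzesuj/ → dunbundonvuzesuj.
Rule 2 (nasal place assimilation): /n/ precedes the labial consonant /b/, so it assimilates in place to [m]. /n/ precedes the labial consonant /v/, so it assimilates in place to [m]. /dunbundonvuzesuj/ → dumbundomvuzesuj.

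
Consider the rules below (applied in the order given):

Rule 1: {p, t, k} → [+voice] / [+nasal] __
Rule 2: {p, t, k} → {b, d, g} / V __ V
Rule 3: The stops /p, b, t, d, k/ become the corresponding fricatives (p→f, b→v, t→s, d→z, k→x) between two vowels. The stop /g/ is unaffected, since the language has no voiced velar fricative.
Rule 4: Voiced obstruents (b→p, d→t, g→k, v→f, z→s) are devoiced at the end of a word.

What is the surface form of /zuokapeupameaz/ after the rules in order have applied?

zuogaveuvameas

Rule 1 (post-nasal voicing): no segment meets the environment; /zuokapeupameaz/ is unchanged.
Rule 2 (intervocalic voicing): /k/ is a voiceless stop between vowels /o/ and /a/, so it voices to [g]. /p/ is a voiceless stop between vowels /a/ and /e/, so it voices to [b]. /p/ is a voiceless stop between vowels /u/ and /a/, so it voices to [b]. /zuokapeupameaz/ → zuogabeubameaz.
Rule 3 (intervocalic spirantization): /b/ is a stop between vowels /a/ and /e/, so it spirantizes to the fricative [v]. /b/ is a stop between vowels /u/ and /a/, so it spirantizes to the fricative [v]. /zuogabeubameaz/ → zuogaveuvameaz.
Rule 4 (final devoicing): /z/ is a voiced obstruent in word-final position, so it devoices to [s]. /zuogaveuvameaz/ → zuogaveuvameas.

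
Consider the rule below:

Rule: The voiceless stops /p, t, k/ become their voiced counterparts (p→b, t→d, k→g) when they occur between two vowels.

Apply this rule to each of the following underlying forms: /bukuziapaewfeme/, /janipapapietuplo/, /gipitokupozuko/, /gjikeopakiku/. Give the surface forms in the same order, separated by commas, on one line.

/bukuziapaewfeme/: /k/ is a voiceless stop between vowels /u/ and /u/, so it voices to [g]. /p/ is a voiceless stop between vowels /a/ and /a/, so it voices to [b]. → [buguziabaewfeme].
/janipapapietuplo/: /p/ is a voiceless stop between vowels /i/ and /a/, so it voices to [b]. /p/ is a voiceless stop between vowels /a/ and /a/, so it voices to [b]. /p/ is a voiceless stop between vowels /a/ and /i/, so it voices to [b]. /t/ is a voiceless stop between vowels /e/ and /u/, so it voices to [d]. → [janibababieduplo].
/gipitokupozuko/: /p/ is a voiceless stop between vowels /i/ and /i/, so it voices to [b]. /t/ is a voiceless stop between vowels /i/ and /o/, so it voices to [d]. /k/ is a voiceless stop between vowels /o/ and /u/, so it voices to [g]. /p/ is a voiceless stop between vowels /u/ and /o/, so it voices to [b]. /k/ is a voiceless stop between vowels /u/ and /o/, so it voices to [g]. → [gibidogubozugo].
/gjikeopakiku/: /k/ is a voiceless stop between vowels /i/ and /e/, so it voices to [g]. /p/ is a voiceless stop between vowels /o/ and /a/, so it voices to [b]. /k/ is a voiceless stop between vowels /a/ and /i/, so it voices to [g]. /k/ is a voiceless stop between vowels /i/ and /u/, so it voices to [g]. → [gjigeobagigu].

buguziabaewfeme, janibababieduplo, gibidogubozugo, gjigeobagigu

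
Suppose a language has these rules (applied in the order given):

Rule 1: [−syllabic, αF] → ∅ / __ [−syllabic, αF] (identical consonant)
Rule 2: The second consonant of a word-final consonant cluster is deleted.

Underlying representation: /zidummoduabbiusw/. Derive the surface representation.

Rule 1 (degemination): /mm/ is a geminate; the first /m/ deletes. /bb/ is a geminate; the first /b/ deletes. /zidummoduabbiusw/ → zidumoduabiusw.
Rule 2 (final cluster simplification): /w/ is the second consonant of a word-final cluster /sw/, so it deletes. /zidumoduabiusw/ → zidumoduabius.

zidumoduabius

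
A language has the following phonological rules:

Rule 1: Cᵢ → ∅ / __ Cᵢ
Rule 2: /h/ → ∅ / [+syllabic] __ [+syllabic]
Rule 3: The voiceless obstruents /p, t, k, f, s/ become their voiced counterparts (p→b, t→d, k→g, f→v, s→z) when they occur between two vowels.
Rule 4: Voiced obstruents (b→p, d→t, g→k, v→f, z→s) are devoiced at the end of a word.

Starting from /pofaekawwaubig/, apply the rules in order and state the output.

Rule 1 (degemination): /ww/ is a geminate; the first /w/ deletes. /pofaekawwaubig/ → pofaekawaubig.
Rule 2 (intervocalic h-deletion): no segment meets the environment; /pofaekawaubig/ is unchanged.
Rule 3 (intervocalic voicing): /f/ is a voiceless obstruent between vowels /o/ and /a/, so it voices to [v]. /k/ is a voiceless obstruent between vowels /e/ and /a/, so it voices to [g]. /pofaekawaubig/ → povaegawaubig.
Rule 4 (final devoicing): /g/ is a voiced obstruent in word-final position, so it devoices to [k]. /povaegawaubig/ → povaegawaubik.

povaegawaubik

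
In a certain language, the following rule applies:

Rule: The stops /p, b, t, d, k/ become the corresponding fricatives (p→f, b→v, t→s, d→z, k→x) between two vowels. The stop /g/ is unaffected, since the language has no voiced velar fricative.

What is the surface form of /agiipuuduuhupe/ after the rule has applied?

agiifuuzuuhufe

/p/ is a stop between vowels /i/ and /u/, so it spirantizes to the fricative [f].
/d/ is a stop between vowels /u/ and /u/, so it spirantizes to the fricative [z].
/p/ is a stop between vowels /u/ and /e/, so it spirantizes to the fricative [f].
Surface form: [agiifuuzuuhufe].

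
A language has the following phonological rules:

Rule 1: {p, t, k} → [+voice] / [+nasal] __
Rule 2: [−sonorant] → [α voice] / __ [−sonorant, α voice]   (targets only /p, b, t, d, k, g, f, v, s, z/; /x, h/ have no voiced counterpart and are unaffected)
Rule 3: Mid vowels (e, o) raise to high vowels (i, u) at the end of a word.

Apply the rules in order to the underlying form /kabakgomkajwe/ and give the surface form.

kabaggomgajwi

Rule 1 (post-nasal voicing): /k/ is a voiceless stop immediately after the nasal /m/, so it voices to [g]. /kabakgomkajwe/ → kabakgomgajwe.
Rule 2 (regressive voicing assimilation): /k/ precedes the voiced obstruent /g/, so it voices to [g] by assimilation. /kabakgomgajwe/ → kabaggomgajwe.
Rule 3 (final vowel raising): /e/ is a mid vowel in word-final position, so it raises to [i]. /kabaggomgajwe/ → kabaggomgajwi.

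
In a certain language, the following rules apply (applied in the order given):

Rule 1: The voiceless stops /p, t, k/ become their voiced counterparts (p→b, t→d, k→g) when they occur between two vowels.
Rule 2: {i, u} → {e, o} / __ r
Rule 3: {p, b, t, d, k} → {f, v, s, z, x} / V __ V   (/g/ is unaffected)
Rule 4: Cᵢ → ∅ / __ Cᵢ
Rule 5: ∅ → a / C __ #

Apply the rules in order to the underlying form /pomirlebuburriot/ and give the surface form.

Rule 1 (intervocalic voicing): no segment meets the environment; /pomirlebuburriot/ is unchanged.
Rule 2 (pre-rhotic lowering): /i/ is a high vowel immediately before /r/, so it lowers to [e]. /u/ is a high vowel immediately before /r/, so it lowers to [o]. /pomirlebuburriot/ → pomerlebuborriot.
Rule 3 (intervocalic spirantization): /b/ is a stop between vowels /e/ and /u/, so it spirantizes to the fricative [v]. /b/ is a stop between vowels /u/ and /o/, so it spirantizes to the fricative [v]. /pomerlebuborriot/ → pomerlevuvorriot.
Rule 4 (degemination): /rr/ is a geminate; the first /r/ deletes. /pomerlevuvorriot/ → pomerlevuvoriot.
Rule 5 (final a-epenthesis): the form ends in the consonant /t/, so [a] is inserted word-finally. /pomerlevuvoriot/ → pomerlevuvoriota.

pomerlevuvoriota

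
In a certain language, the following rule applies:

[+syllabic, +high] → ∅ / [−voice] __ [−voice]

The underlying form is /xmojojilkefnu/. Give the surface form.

xmojojilkefnu

No segment of /xmojojilkefnu/ meets the structural description of the rule, so the form surfaces unchanged.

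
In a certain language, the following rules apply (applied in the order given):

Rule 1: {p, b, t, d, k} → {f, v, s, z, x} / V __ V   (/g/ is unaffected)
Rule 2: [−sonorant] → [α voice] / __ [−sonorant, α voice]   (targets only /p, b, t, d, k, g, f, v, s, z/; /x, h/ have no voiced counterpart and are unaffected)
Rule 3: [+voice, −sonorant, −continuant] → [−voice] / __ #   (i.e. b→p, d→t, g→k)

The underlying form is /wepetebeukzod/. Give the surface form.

Rule 1 (intervocalic spirantization): /p/ is a stop between vowels /e/ and /e/, so it spirantizes to the fricative [f]. /t/ is a stop between vowels /e/ and /e/, so it spirantizes to the fricative [s]. /b/ is a stop between vowels /e/ and /e/, so it spirantizes to the fricative [v]. /wepetebeukzod/ → wefeseveukzod.
Rule 2 (regressive voicing assimilation): /k/ precedes the voiced obstruent /z/, so it voices to [g] by assimilation. /wefeseveukzod/ → wefeseveugzod.
Rule 3 (final devoicing): /d/ is a voiced stop in word-final position, so it devoices to [t]. /wefeseveugzod/ → wefeseveugzot.

wefeseveugzot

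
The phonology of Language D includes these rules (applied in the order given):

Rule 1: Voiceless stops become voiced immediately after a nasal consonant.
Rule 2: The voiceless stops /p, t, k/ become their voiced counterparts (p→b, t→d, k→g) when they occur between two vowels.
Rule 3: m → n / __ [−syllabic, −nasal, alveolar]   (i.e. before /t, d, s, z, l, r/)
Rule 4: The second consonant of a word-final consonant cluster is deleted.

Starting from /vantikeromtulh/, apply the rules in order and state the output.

Rule 1 (post-nasal voicing): /t/ is a voiceless stop immediately after the nasal /n/, so it voices to [d]. /t/ is a voiceless stop immediately after the nasal /m/, so it voices to [d]. /vantikeromtulh/ → vandikeromdulh.
Rule 2 (intervocalic voicing): /k/ is a voiceless stop between vowels /i/ and /e/, so it voices to [g]. /vandikeromdulh/ → vandigeromdulh.
Rule 3 (nasal place assimilation): /m/ precedes the alveolar consonant /d/, so it assimilates in place to [n]. /vandigeromdulh/ → vandigerondulh.
Rule 4 (final cluster simplification): /h/ is the second consonant of a word-final cluster /lh/, so it deletes. /vandigerondulh/ → vandigerondul.

vandigerondul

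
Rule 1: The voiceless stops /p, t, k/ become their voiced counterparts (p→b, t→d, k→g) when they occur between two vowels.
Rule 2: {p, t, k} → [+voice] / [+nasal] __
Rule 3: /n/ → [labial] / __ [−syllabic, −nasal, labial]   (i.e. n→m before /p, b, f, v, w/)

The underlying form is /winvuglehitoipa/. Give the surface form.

wimvuglehidoiba

Rule 1 (intervocalic voicing): /t/ is a voiceless stop between vowels /i/ and /o/, so it voices to [d]. /p/ is a voiceless stop between vowels /i/ and /a/, so it voices to [b]. /winvuglehitoipa/ → winvuglehidoiba.
Rule 2 (post-nasal voicing): no segment meets the environment; /winvuglehidoiba/ is unchanged.
Rule 3 (nasal place assimilation): /n/ precedes the labial consonant /v/, so it assimilates in place to [m]. /winvuglehidoiba/ → wimvuglehidoiba.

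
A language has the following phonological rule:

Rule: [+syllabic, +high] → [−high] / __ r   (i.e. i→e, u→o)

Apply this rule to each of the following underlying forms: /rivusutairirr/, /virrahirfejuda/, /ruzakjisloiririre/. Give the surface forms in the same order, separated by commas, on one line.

/rivusutairirr/: /i/ is a high vowel immediately before /r/, so it lowers to [e]. /i/ is a high vowel immediately before /r/, so it lowers to [e]. → [rivusutaererr].
/virrahirfejuda/: /i/ is a high vowel immediately before /r/, so it lowers to [e]. /i/ is a high vowel immediately before /r/, so it lowers to [e]. → [verraherfejuda].
/ruzakjisloiririre/: /i/ is a high vowel immediately before /r/, so it lowers to [e]. /i/ is a high vowel immediately before /r/, so it lowers to [e]. /i/ is a high vowel immediately before /r/, so it lowers to [e]. → [ruzakjisloererere].

rivusutaererr, verraherfejuda, ruzakjisloererere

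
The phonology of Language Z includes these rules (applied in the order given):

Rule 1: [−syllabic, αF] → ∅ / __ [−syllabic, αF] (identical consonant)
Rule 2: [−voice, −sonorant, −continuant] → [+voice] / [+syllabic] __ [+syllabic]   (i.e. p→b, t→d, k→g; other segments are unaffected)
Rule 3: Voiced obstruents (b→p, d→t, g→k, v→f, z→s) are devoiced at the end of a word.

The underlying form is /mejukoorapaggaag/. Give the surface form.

Rule 1 (degemination): /gg/ is a geminate; the first /g/ deletes. /mejukoorapaggaag/ → mejukoorapagaag.
Rule 2 (intervocalic voicing): /k/ is a voiceless stop between vowels /u/ and /o/, so it voices to [g]. /p/ is a voiceless stop between vowels /a/ and /a/, so it voices to [b]. /mejukoorapagaag/ → mejugoorabagaag.
Rule 3 (final devoicing): /g/ is a voiced obstruent in word-final position, so it devoices to [k]. /mejugoorabagaag/ → mejugoorabagaak.

mejugoorabagaak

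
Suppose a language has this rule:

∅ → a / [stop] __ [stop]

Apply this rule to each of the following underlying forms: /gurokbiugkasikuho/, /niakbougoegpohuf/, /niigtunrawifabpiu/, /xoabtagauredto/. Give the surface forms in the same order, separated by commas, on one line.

/gurokbiugkasikuho/: /k/ and /b/ form a stop–stop cluster, so [a] is inserted between them. /g/ and /k/ form a stop–stop cluster, so [a] is inserted between them. → [gurokabiugakasikuho].
/niakbougoegpohuf/: /k/ and /b/ form a stop–stop cluster, so [a] is inserted between them. /g/ and /p/ form a stop–stop cluster, so [a] is inserted between them. → [niakabougoegapohuf].
/niigtunrawifabpiu/: /g/ and /t/ form a stop–stop cluster, so [a] is inserted between them. /b/ and /p/ form a stop–stop cluster, so [a] is inserted between them. → [niigatunrawifabapiu].
/xoabtagauredto/: /b/ and /t/ form a stop–stop cluster, so [a] is inserted between them. /d/ and /t/ form a stop–stop cluster, so [a] is inserted between them. → [xoabatagauredato].

gurokabiugakasikuho, niakabougoegapohuf, niigatunrawifabapiu, xoabatagauredato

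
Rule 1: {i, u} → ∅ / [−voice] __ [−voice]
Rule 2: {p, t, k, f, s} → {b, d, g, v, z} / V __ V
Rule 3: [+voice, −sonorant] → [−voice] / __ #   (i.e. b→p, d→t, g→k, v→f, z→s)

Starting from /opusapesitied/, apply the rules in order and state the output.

opsabestiet

Rule 1 (high vowel syncope): /u/ is a high vowel flanked by voiceless consonants /p/ and /s/, so it deletes. /i/ is a high vowel flanked by voiceless consonants /s/ and /t/, so it deletes. /opusapesitied/ → opsapestied.
Rule 2 (intervocalic voicing): /p/ is a voiceless obstruent between vowels /a/ and /e/, so it voices to [b]. /opsapestied/ → opsabestied.
Rule 3 (final devoicing): /d/ is a voiced obstruent in word-final position, so it devoices to [t]. /opsabestied/ → opsabestiet.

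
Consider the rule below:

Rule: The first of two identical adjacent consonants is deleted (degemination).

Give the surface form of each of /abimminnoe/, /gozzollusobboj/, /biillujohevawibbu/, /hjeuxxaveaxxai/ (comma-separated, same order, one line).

abiminoe, gozolusoboj, biilujohevawibu, hjeuxaveaxai

/abimminnoe/: /mm/ is a geminate; the first /m/ deletes. /nn/ is a geminate; the first /n/ deletes. → [abiminoe].
/gozzollusobboj/: /zz/ is a geminate; the first /z/ deletes. /ll/ is a geminate; the first /l/ deletes. /bb/ is a geminate; the first /b/ deletes. → [gozolusoboj].
/biillujohevawibbu/: /ll/ is a geminate; the first /l/ deletes. /bb/ is a geminate; the first /b/ deletes. → [biilujohevawibu].
/hjeuxxaveaxxai/: /xx/ is a geminate; the first /x/ deletes. /xx/ is a geminate; the first /x/ deletes. → [hjeuxaveaxai].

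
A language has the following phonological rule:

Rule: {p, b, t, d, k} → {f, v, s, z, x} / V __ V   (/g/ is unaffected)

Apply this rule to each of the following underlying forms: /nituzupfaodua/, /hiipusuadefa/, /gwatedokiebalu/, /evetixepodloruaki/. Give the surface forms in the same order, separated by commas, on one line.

/nituzupfaodua/: /t/ is a stop between vowels /i/ and /u/, so it spirantizes to the fricative [s]. /d/ is a stop between vowels /o/ and /u/, so it spirantizes to the fricative [z]. → [nisuzupfaozua].
/hiipusuadefa/: /p/ is a stop between vowels /i/ and /u/, so it spirantizes to the fricative [f]. /d/ is a stop between vowels /a/ and /e/, so it spirantizes to the fricative [z]. → [hiifusuazefa].
/gwatedokiebalu/: /t/ is a stop between vowels /a/ and /e/, so it spirantizes to the fricative [s]. /d/ is a stop between vowels /e/ and /o/, so it spirantizes to the fricative [z]. /k/ is a stop between vowels /o/ and /i/, so it spirantizes to the fricative [x]. /b/ is a stop between vowels /e/ and /a/, so it spirantizes to the fricative [v]. → [gwasezoxievalu].
/evetixepodloruaki/: /t/ is a stop between vowels /e/ and /i/, so it spirantizes to the fricative [s]. /p/ is a stop between vowels /e/ and /o/, so it spirantizes to the fricative [f]. /k/ is a stop between vowels /a/ and /i/, so it spirantizes to the fricative [x]. → [evesixefodloruaxi].

nisuzupfaozua, hiifusuazefa, gwasezoxievalu, evesixefodloruaxi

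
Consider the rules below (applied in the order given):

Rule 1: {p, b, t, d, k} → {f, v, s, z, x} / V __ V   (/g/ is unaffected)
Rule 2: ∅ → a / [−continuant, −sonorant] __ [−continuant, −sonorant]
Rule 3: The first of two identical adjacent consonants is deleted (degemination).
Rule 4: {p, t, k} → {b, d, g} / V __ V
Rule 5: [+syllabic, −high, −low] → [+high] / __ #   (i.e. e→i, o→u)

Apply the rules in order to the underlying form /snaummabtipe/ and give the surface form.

snaumabadifi

Rule 1 (intervocalic spirantization): /p/ is a stop between vowels /i/ and /e/, so it spirantizes to the fricative [f]. /snaummabtipe/ → snaummabtife.
Rule 2 (stop-cluster a-epenthesis): /b/ and /t/ form a stop–stop cluster, so [a] is inserted between them. /snaummabtife/ → snaummabatife.
Rule 3 (degemination): /mm/ is a geminate; the first /m/ deletes. /snaummabatife/ → snaumabatife.
Rule 4 (intervocalic voicing): /t/ is a voiceless stop between vowels /a/ and /i/, so it voices to [d]. /snaumabatife/ → snaumabadife.
Rule 5 (final vowel raising): /e/ is a mid vowel in word-final position, so it raises to [i]. /snaumabadife/ → snaumabadifi.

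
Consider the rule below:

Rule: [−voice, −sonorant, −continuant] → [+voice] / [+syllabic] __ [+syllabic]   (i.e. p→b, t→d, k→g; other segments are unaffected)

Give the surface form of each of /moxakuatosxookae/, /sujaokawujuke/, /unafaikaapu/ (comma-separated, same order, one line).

/moxakuatosxookae/: /k/ is a voiceless stop between vowels /a/ and /u/, so it voices to [g]. /t/ is a voiceless stop between vowels /a/ and /o/, so it voices to [d]. /k/ is a voiceless stop between vowels /o/ and /a/, so it voices to [g]. → [moxaguadosxoogae].
/sujaokawujuke/: /k/ is a voiceless stop between vowels /o/ and /a/, so it voices to [g]. /k/ is a voiceless stop between vowels /u/ and /e/, so it voices to [g]. → [sujaogawujuge].
/unafaikaapu/: /k/ is a voiceless stop between vowels /i/ and /a/, so it voices to [g]. /p/ is a voiceless stop between vowels /a/ and /u/, so it voices to [b]. → [unafaigaabu].

moxaguadosxoogae, sujaogawujuge, unafaigaabu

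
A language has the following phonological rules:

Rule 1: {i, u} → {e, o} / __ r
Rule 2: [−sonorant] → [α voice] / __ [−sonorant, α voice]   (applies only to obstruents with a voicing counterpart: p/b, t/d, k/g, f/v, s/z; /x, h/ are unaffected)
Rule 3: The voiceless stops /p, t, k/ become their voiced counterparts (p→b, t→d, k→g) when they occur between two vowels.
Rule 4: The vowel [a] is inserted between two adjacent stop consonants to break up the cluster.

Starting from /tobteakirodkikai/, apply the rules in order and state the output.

topateagerotakigai

Rule 1 (pre-rhotic lowering): /i/ is a high vowel immediately before /r/, so it lowers to [e]. /tobteakirodkikai/ → tobteakerodkikai.
Rule 2 (regressive voicing assimilation): /b/ precedes the voiceless obstruent /t/, so it devoices to [p] by assimilation. /d/ precedes the voiceless obstruent /k/, so it devoices to [t] by assimilation. /tobteakerodkikai/ → topteakerotkikai.
Rule 3 (intervocalic voicing): /k/ is a voiceless stop between vowels /a/ and /e/, so it voices to [g]. /k/ is a voiceless stop between vowels /i/ and /a/, so it voices to [g]. /topteakerotkikai/ → topteagerotkigai.
Rule 4 (stop-cluster a-epenthesis): /p/ and /t/ form a stop–stop cluster, so [a] is inserted between them. /t/ and /k/ form a stop–stop cluster, so [a] is inserted between them. /topteagerotkigai/ → topateagerotakigai.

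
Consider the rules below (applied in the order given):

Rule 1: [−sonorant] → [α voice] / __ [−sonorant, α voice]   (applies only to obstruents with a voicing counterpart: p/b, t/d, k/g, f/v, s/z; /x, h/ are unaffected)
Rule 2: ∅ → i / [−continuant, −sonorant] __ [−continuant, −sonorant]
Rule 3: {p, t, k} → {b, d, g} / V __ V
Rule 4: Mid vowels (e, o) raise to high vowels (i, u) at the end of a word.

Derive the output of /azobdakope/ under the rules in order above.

Rule 1 (regressive voicing assimilation): no segment meets the environment; /azobdakope/ is unchanged.
Rule 2 (stop-cluster i-epenthesis): /b/ and /d/ form a stop–stop cluster, so [i] is inserted between them. /azobdakope/ → azobidakope.
Rule 3 (intervocalic voicing): /k/ is a voiceless stop between vowels /a/ and /o/, so it voices to [g]. /p/ is a voiceless stop between vowels /o/ and /e/, so it voices to [b]. /azobidakope/ → azobidagobe.
Rule 4 (final vowel raising): /e/ is a mid vowel in word-final position, so it raises to [i]. /azobidagobe/ → azobidagobi.

azobidagobi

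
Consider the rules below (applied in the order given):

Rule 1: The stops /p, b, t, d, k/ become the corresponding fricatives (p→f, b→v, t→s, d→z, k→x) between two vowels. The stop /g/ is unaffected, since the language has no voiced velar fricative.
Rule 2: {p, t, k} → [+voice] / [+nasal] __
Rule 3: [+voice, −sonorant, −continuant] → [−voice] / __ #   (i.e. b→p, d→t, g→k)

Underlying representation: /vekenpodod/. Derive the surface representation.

Rule 1 (intervocalic spirantization): /k/ is a stop between vowels /e/ and /e/, so it spirantizes to the fricative [x]. /d/ is a stop between vowels /o/ and /o/, so it spirantizes to the fricative [z]. /vekenpodod/ → vexenpozod.
Rule 2 (post-nasal voicing): /p/ is a voiceless stop immediately after the nasal /n/, so it voices to [b]. /vexenpozod/ → vexenbozod.
Rule 3 (final devoicing): /d/ is a voiced stop in word-final position, so it devoices to [t]. /vexenbozod/ → vexenbozot.

vexenbozot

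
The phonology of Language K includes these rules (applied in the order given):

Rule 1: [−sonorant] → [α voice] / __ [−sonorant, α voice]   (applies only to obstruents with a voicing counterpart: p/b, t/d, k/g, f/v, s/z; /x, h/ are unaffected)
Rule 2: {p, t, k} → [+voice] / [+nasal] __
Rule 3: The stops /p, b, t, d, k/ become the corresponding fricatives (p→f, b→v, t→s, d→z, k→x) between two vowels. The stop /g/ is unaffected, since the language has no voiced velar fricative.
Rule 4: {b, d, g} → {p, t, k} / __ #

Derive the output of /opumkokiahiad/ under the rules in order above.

Rule 1 (regressive voicing assimilation): no segment meets the environment; /opumkokiahiad/ is unchanged.
Rule 2 (post-nasal voicing): /k/ is a voiceless stop immediately after the nasal /m/, so it voices to [g]. /opumkokiahiad/ → opumgokiahiad.
Rule 3 (intervocalic spirantization): /p/ is a stop between vowels /o/ and /u/, so it spirantizes to the fricative [f]. /k/ is a stop between vowels /o/ and /i/, so it spirantizes to the fricative [x]. /opumgokiahiad/ → ofumgoxiahiad.
Rule 4 (final devoicing): /d/ is a voiced stop in word-final position, so it devoices to [t]. /ofumgoxiahiad/ → ofumgoxiahiat.

ofumgoxiahiat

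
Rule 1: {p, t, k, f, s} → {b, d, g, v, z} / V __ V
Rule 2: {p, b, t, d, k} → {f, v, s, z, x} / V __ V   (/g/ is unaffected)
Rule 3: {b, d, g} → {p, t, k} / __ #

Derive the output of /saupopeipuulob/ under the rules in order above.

Rule 1 (intervocalic voicing): /p/ is a voiceless obstruent between vowels /u/ and /o/, so it voices to [b]. /p/ is a voiceless obstruent between vowels /o/ and /e/, so it voices to [b]. /p/ is a voiceless obstruent between vowels /i/ and /u/, so it voices to [b]. /saupopeipuulob/ → saubobeibuulob.
Rule 2 (intervocalic spirantization): /b/ is a stop between vowels /u/ and /o/, so it spirantizes to the fricative [v]. /b/ is a stop between vowels /o/ and /e/, so it spirantizes to the fricative [v]. /b/ is a stop between vowels /i/ and /u/, so it spirantizes to the fricative [v]. /saubobeibuulob/ → sauvoveivuulob.
Rule 3 (final devoicing): /b/ is a voiced stop in word-final position, so it devoices to [p]. /sauvoveivuulob/ → sauvoveivuulop.

sauvoveivuulop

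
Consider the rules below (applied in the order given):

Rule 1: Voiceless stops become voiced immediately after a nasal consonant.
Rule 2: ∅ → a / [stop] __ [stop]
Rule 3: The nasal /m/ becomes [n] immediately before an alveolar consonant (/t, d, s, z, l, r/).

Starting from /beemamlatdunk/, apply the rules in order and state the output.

Rule 1 (post-nasal voicing): /k/ is a voiceless stop immediately after the nasal /n/, so it voices to [g]. /beemamlatdunk/ → beemamlatdung.
Rule 2 (stop-cluster a-epenthesis): /t/ and /d/ form a stop–stop cluster, so [a] is inserted between them. /beemamlatdung/ → beemamlatadung.
Rule 3 (nasal place assimilation): /m/ precedes the alveolar consonant /l/, so it assimilates in place to [n]. /beemamlatadung/ → beemanlatadung.

beemanlatadung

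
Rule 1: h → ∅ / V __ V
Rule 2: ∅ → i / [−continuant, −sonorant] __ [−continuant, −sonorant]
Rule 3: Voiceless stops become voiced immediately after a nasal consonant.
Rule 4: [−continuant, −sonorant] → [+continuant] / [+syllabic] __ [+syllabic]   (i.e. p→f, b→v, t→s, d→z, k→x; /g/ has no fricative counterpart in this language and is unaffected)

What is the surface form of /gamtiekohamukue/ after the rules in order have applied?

Rule 1 (intervocalic h-deletion): /h/ occurs between vowels /o/ and /a/, so it deletes. /gamtiekohamukue/ → gamtiekoamukue.
Rule 2 (stop-cluster i-epenthesis): no segment meets the environment; /gamtiekoamukue/ is unchanged.
Rule 3 (post-nasal voicing): /t/ is a voiceless stop immediately after the nasal /m/, so it voices to [d]. /gamtiekoamukue/ → gamdiekoamukue.
Rule 4 (intervocalic spirantization): /k/ is a stop between vowels /e/ and /o/, so it spirantizes to the fricative [x]. /k/ is a stop between vowels /u/ and /u/, so it spirantizes to the fricative [x]. /gamdiekoamukue/ → gamdiexoamuxue.

gamdiexoamuxue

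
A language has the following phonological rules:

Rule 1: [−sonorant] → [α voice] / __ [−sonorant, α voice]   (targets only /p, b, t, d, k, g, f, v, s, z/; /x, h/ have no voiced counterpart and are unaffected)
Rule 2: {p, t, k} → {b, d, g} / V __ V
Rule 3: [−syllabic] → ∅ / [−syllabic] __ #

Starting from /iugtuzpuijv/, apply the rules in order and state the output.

iuktuspuij

Rule 1 (regressive voicing assimilation): /g/ precedes the voiceless obstruent /t/, so it devoices to [k] by assimilation. /z/ precedes the voiceless obstruent /p/, so it devoices to [s] by assimilation. /iugtuzpuijv/ → iuktuspuijv.
Rule 2 (intervocalic voicing): no segment meets the environment; /iuktuspuijv/ is unchanged.
Rule 3 (final cluster simplification): /v/ is the second consonant of a word-final cluster /jv/, so it deletes. /iuktuspuijv/ → iuktuspuij.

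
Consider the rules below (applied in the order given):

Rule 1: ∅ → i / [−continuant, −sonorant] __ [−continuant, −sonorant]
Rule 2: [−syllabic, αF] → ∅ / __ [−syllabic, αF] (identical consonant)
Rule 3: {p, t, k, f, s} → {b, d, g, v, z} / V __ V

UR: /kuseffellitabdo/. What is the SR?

kuzevelidabido

Rule 1 (stop-cluster i-epenthesis): /b/ and /d/ form a stop–stop cluster, so [i] is inserted between them. /kuseffellitabdo/ → kuseffellitabido.
Rule 2 (degemination): /ff/ is a geminate; the first /f/ deletes. /ll/ is a geminate; the first /l/ deletes. /kuseffellitabido/ → kusefelitabido.
Rule 3 (intervocalic voicing): /s/ is a voiceless obstruent between vowels /u/ and /e/, so it voices to [z]. /f/ is a voiceless obstruent between vowels /e/ and /e/, so it voices to [v]. /t/ is a voiceless obstruent between vowels /i/ and /a/, so it voices to [d]. /kusefelitabido/ → kuzevelidabido.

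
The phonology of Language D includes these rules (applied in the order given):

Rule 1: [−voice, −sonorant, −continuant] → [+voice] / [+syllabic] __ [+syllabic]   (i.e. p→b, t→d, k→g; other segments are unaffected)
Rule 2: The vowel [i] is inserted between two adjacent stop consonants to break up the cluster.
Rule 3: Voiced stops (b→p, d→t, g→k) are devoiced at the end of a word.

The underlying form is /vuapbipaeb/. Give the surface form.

Rule 1 (intervocalic voicing): /p/ is a voiceless stop between vowels /i/ and /a/, so it voices to [b]. /vuapbipaeb/ → vuapbibaeb.
Rule 2 (stop-cluster i-epenthesis): /p/ and /b/ form a stop–stop cluster, so [i] is inserted between them. /vuapbibaeb/ → vuapibibaeb.
Rule 3 (final devoicing): /b/ is a voiced stop in word-final position, so it devoices to [p]. /vuapibibaeb/ → vuapibibaep.

vuapibibaep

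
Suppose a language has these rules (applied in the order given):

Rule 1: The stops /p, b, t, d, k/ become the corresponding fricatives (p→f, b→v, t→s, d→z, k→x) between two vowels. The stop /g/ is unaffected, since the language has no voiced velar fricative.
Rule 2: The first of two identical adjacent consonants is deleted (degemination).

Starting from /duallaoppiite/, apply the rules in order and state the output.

dualaopiise

Rule 1 (intervocalic spirantization): /t/ is a stop between vowels /i/ and /e/, so it spirantizes to the fricative [s]. /duallaoppiite/ → duallaoppiise.
Rule 2 (degemination): /ll/ is a geminate; the first /l/ deletes. /pp/ is a geminate; the first /p/ deletes. /duallaoppiise/ → dualaopiise.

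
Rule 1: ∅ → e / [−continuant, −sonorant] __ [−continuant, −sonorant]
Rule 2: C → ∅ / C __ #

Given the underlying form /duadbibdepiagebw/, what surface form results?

Rule 1 (stop-cluster e-epenthesis): /d/ and /b/ form a stop–stop cluster, so [e] is inserted between them. /b/ and /d/ form a stop–stop cluster, so [e] is inserted between them. /duadbibdepiagebw/ → duadebibedepiagebw.
Rule 2 (final cluster simplification): /w/ is the second consonant of a word-final cluster /bw/, so it deletes. /duadebibedepiagebw/ → duadebibedepiageb.

duadebibedepiageb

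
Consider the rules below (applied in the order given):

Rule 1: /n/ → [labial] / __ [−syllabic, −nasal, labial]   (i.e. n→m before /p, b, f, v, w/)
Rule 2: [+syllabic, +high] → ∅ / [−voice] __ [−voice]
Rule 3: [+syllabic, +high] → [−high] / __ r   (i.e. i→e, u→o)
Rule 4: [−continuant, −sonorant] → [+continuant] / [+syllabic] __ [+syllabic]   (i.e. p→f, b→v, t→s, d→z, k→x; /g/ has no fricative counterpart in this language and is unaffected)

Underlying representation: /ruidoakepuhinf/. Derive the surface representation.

Rule 1 (nasal place assimilation): /n/ precedes the labial consonant /f/, so it assimilates in place to [m]. /ruidoakepuhinf/ → ruidoakepuhimf.
Rule 2 (high vowel syncope): /u/ is a high vowel flanked by voiceless consonants /p/ and /h/, so it deletes. /ruidoakepuhimf/ → ruidoakephimf.
Rule 3 (pre-rhotic lowering): no segment meets the environment; /ruidoakephimf/ is unchanged.
Rule 4 (intervocalic spirantization): /d/ is a stop between vowels /i/ and /o/, so it spirantizes to the fricative [z]. /k/ is a stop between vowels /a/ and /e/, so it spirantizes to the fricative [x]. /ruidoakephimf/ → ruizoaxephimf.

ruizoaxephimf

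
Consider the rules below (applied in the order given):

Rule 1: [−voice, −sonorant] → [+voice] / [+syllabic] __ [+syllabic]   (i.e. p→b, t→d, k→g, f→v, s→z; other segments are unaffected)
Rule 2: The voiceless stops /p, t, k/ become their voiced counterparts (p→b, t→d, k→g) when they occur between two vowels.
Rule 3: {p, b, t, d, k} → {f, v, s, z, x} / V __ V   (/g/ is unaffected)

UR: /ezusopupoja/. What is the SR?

Rule 1 (intervocalic voicing): /s/ is a voiceless obstruent between vowels /u/ and /o/, so it voices to [z]. /p/ is a voiceless obstruent between vowels /o/ and /u/, so it voices to [b]. /p/ is a voiceless obstruent between vowels /u/ and /o/, so it voices to [b]. /ezusopupoja/ → ezuzobuboja.
Rule 2 (intervocalic voicing): no segment meets the environment; /ezuzobuboja/ is unchanged.
Rule 3 (intervocalic spirantization): /b/ is a stop between vowels /o/ and /u/, so it spirantizes to the fricative [v]. /b/ is a stop between vowels /u/ and /o/, so it spirantizes to the fricative [v]. /ezuzobuboja/ → ezuzovuvoja.

ezuzovuvoja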